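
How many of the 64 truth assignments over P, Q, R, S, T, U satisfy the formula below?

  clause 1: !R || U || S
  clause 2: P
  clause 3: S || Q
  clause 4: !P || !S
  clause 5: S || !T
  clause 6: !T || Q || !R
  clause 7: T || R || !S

3

There are 2^6 = 64 truth assignments over (P, Q, R, S, T, U).
Split on Q. With Q = true, the clauses containing Q are satisfied and !Q drops from the rest; 3 of the 2^5 = 32 assignments to the other variables satisfy what remains.
With Q = false, by the same count on the reduced clause set, 0 assignments work.
Total: 3 + 0 = 3.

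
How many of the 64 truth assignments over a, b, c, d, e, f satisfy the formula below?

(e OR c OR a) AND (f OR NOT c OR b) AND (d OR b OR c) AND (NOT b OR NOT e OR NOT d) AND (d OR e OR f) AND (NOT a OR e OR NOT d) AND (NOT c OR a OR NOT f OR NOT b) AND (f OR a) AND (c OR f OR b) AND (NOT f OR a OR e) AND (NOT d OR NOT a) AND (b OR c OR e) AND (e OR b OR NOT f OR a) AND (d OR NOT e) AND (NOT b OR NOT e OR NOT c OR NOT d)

5

There are 2^6 = 64 truth assignments over (a, b, c, d, e, f).
Split on c. With c = true, the clauses containing c are satisfied and NOT c drops from the rest; 3 of the 2^5 = 32 assignments to the other variables satisfy what remains.
With c = false, by the same count on the reduced clause set, 2 assignments work.
(One model: a=F, b=F, c=F, d=T, e=T, f=T.)
Total: 3 + 2 = 5.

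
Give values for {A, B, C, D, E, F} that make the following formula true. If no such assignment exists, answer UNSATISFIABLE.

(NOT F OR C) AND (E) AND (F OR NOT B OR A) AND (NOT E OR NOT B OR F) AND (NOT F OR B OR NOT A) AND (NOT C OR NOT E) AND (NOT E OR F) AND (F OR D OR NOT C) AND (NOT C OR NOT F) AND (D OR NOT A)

UNSATISFIABLE

(E) alone gives E = true.
(NOT C) alone gives C = false.
(NOT F) alone gives F = false.
But (F) is also a unit clause — contradiction.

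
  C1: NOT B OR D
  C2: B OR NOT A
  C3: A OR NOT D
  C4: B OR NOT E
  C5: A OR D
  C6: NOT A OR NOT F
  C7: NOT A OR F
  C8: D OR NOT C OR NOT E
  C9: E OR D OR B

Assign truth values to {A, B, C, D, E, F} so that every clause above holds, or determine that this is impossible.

UNSATISFIABLE

Suppose B = false.
The clause (NOT A) is unit, so A = false.
The clause (NOT D) is unit, so D = false.
Now (D) is unsatisfied and unit — conflict.
So B must be the other value — set B = true.
The clause (D) is unit, so D = true.
The clause (A) is unit, so A = true.
The clause (NOT F) is unit, so F = false.
Now (F) is unsatisfied and unit — conflict.
Either choice for B ends in contradiction.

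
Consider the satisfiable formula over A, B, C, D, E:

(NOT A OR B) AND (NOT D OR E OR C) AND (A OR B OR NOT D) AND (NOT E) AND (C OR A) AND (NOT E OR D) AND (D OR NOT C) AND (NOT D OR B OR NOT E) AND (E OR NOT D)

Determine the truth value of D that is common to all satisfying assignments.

False

Suppose D = true.
Unit clause (NOT E) forces E = false.
That conflicts with the unit clause (E).
So every satisfying assignment has D = False.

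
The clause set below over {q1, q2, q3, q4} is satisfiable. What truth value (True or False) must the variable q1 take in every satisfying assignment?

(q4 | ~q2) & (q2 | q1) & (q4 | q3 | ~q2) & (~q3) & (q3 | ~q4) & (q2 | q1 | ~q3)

Suppose q1 = 0.
(q2) alone gives q2 = 1.
(q4) alone gives q4 = 1.
(~q3) alone gives q3 = 0.
But (q3) is also a unit clause — contradiction.
So every satisfying assignment has q1 = True.

True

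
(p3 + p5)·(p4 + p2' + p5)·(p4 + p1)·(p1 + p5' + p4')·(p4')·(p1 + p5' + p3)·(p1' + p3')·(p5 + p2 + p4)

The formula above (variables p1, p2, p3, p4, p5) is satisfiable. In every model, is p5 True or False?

Suppose p5 = 0.
(p3) alone gives p3 = 1.
(p4') alone gives p4 = 0.
(p2') alone gives p2 = 0.
That conflicts with the unit clause (p2).
So every satisfying assignment has p5 = True.

True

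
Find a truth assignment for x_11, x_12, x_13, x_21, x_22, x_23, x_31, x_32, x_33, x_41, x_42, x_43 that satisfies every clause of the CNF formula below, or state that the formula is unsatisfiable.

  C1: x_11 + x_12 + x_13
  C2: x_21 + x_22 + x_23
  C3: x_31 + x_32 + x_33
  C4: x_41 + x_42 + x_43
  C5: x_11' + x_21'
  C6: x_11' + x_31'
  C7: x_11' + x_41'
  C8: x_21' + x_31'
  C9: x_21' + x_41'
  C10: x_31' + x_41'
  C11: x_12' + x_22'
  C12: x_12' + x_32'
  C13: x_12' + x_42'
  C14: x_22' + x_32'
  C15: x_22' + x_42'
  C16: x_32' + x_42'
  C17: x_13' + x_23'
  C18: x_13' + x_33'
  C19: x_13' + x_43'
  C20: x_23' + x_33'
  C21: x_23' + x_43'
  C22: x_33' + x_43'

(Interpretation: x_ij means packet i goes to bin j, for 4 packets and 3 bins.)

UNSATISFIABLE

Suppose x_11 = 0.
Suppose x_12 = 1.
(x_22') alone gives x_22 = 0.
(x_32') alone gives x_32 = 0.
(x_42') alone gives x_42 = 0.
Suppose x_21 = 1.
(x_31') alone gives x_31 = 0.
(x_33) alone gives x_33 = 1.
(x_41') alone gives x_41 = 0.
(x_43) alone gives x_43 = 1.
Now (x_43') is unsatisfied and unit — conflict.
Undo x_21 and try x_21 = 0.
(x_23) alone gives x_23 = 1.
(x_13') alone gives x_13 = 0.
(x_33') alone gives x_33 = 0.
(x_31) alone gives x_31 = 1.
(x_41') alone gives x_41 = 0.
(x_43) alone gives x_43 = 1.
Now (x_43') is unsatisfied and unit — conflict.
Neither x_21 = 1 nor x_21 = 0 works.
Undo x_12 and try x_12 = 0.
(x_13) alone gives x_13 = 1.
(x_23') alone gives x_23 = 0.
(x_33') alone gives x_33 = 0.
(x_43') alone gives x_43 = 0.
Suppose x_21 = 1.
(x_31') alone gives x_31 = 0.
(x_32) alone gives x_32 = 1.
(x_41') alone gives x_41 = 0.
(x_42) alone gives x_42 = 1.
Now (x_42') is unsatisfied and unit — conflict.
Undo x_21 and try x_21 = 0.
(x_22) alone gives x_22 = 1.
(x_32') alone gives x_32 = 0.
(x_31) alone gives x_31 = 1.
(x_41') alone gives x_41 = 0.
(x_42) alone gives x_42 = 1.
Now (x_42') is unsatisfied and unit — conflict.
Neither x_21 = 1 nor x_21 = 0 works.
Neither x_12 = 1 nor x_12 = 0 works.
Undo x_11 and try x_11 = 1.
(x_21') alone gives x_21 = 0.
(x_31') alone gives x_31 = 0.
(x_41') alone gives x_41 = 0.
Suppose x_22 = 1.
(x_12') alone gives x_12 = 0.
(x_32') alone gives x_32 = 0.
(x_33) alone gives x_33 = 1.
(x_42') alone gives x_42 = 0.
(x_43) alone gives x_43 = 1.
Now (x_43') is unsatisfied and unit — conflict.
Undo x_22 and try x_22 = 0.
(x_23) alone gives x_23 = 1.
(x_13') alone gives x_13 = 0.
(x_33') alone gives x_33 = 0.
(x_32) alone gives x_32 = 1.
(x_12') alone gives x_12 = 0.
(x_42') alone gives x_42 = 0.
(x_43) alone gives x_43 = 1.
Now (x_43') is unsatisfied and unit — conflict.
Neither x_22 = 1 nor x_22 = 0 works.
Neither x_11 = 1 nor x_11 = 0 works.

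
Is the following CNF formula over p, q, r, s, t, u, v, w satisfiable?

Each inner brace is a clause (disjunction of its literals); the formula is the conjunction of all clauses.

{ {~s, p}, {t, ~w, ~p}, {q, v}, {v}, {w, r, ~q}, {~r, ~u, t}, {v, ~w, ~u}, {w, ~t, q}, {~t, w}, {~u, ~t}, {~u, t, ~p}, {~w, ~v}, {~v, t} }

Unit clause (v) forces v = 1.
Unit clause (~w) forces w = 0.
Unit clause (~t) forces t = 0.
Now (t) is unsatisfied and unit — conflict.
No assignment satisfies every clause.

No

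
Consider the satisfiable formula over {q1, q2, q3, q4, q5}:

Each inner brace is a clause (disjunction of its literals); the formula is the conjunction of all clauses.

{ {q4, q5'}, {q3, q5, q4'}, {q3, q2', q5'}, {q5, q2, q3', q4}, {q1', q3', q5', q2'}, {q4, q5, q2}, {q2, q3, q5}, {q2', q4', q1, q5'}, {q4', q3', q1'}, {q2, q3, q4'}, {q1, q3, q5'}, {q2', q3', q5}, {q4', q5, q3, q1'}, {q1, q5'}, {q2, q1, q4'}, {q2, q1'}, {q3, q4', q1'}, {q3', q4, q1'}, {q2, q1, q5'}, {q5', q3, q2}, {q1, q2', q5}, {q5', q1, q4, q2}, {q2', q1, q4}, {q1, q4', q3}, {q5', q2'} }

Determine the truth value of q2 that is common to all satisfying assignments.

True

Suppose q2 = 0.
The clause (q1') is unit, so q1 = 0.
The clause (q5') is unit, so q5 = 0.
The clause (q4) is unit, so q4 = 1.
Now (q4') is unsatisfied and unit — conflict.
So every satisfying assignment has q2 = True.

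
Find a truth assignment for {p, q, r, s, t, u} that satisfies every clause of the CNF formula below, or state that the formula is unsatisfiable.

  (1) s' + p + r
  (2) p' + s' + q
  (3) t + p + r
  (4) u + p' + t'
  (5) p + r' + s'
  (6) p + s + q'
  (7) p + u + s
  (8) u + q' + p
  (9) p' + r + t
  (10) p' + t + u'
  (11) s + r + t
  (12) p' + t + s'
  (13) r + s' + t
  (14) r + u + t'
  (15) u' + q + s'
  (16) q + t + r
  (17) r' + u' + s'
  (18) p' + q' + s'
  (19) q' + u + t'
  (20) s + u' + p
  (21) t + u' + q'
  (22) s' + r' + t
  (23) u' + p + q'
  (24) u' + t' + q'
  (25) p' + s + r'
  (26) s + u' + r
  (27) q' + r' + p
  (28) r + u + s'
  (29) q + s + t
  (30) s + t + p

Case s = 0:
Case p = 1:
Unit clause (r') forces r = 0.
Unit clause (t) forces t = 1.
Unit clause (u) forces u = 1.
Now (u') is unsatisfied and unit — conflict.
That branch fails; take p = 0 instead.
Unit clause (q') forces q = 0.
Unit clause (u) forces u = 1.
Now (u') is unsatisfied and unit — conflict.
Either choice for p ends in contradiction.
That branch fails; take s = 1 instead.
Case p = 1:
Unit clause (q) forces q = 1.
Now (q') is unsatisfied and unit — conflict.
That branch fails; take p = 0 instead.
Unit clause (r) forces r = 1.
Now (r') is unsatisfied and unit — conflict.
Either choice for p ends in contradiction.
Either choice for s ends in contradiction.

UNSATISFIABLE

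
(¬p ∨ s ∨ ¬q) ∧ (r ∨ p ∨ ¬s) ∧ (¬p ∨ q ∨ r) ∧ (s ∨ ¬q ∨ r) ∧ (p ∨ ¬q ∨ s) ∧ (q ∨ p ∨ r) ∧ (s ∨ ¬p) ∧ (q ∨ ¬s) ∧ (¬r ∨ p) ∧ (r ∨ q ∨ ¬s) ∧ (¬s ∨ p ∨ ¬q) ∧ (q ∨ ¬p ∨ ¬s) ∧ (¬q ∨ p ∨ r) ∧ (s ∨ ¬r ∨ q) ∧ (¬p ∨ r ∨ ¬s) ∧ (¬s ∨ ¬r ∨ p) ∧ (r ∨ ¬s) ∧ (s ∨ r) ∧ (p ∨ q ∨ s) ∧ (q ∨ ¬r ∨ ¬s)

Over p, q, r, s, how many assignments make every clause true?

There are 2^4 = 16 truth assignments over (p, q, r, s).
Check each against the 20 clauses (columns in the order p, q, r, s):
  F F F F  ✗ fails (q ∨ p ∨ r)
  F F F T  ✗ fails (r ∨ p ∨ ¬s)
  F F T F  ✗ fails (¬r ∨ p)
  F F T T  ✗ fails (q ∨ ¬s)
  F T F F  ✗ fails (s ∨ ¬q ∨ r)
  F T F T  ✗ fails (r ∨ p ∨ ¬s)
  F T T F  ✗ fails (p ∨ ¬q ∨ s)
  F T T T  ✗ fails (¬r ∨ p)
  T F F F  ✗ fails (¬p ∨ q ∨ r)
  T F F T  ✗ fails (¬p ∨ q ∨ r)
  T F T F  ✗ fails (s ∨ ¬p)
  T F T T  ✗ fails (q ∨ ¬s)
  T T F F  ✗ fails (¬p ∨ s ∨ ¬q)
  T T F T  ✗ fails (¬p ∨ r ∨ ¬s)
  T T T F  ✗ fails (¬p ∨ s ∨ ¬q)
  T T T T  ✓ satisfies all
1 of the 16 rows is a model.

1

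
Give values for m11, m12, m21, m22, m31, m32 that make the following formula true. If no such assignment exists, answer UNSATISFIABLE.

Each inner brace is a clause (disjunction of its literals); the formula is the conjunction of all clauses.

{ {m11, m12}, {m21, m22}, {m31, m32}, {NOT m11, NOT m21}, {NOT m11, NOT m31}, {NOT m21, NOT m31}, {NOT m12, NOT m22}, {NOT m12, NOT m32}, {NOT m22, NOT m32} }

UNSATISFIABLE

Branch on m11: set m11 = true.
Unit clause (NOT m21) forces m21 = false.
Unit clause (m22) forces m22 = true.
Unit clause (NOT m31) forces m31 = false.
Unit clause (m32) forces m32 = true.
Now (NOT m32) is unsatisfied and unit — conflict.
That branch fails; take m11 = false instead.
Unit clause (m12) forces m12 = true.
Unit clause (NOT m22) forces m22 = false.
Unit clause (m21) forces m21 = true.
Unit clause (NOT m31) forces m31 = false.
Unit clause (m32) forces m32 = true.
Now (NOT m32) is unsatisfied and unit — conflict.
Neither m11 = true nor m11 = false works.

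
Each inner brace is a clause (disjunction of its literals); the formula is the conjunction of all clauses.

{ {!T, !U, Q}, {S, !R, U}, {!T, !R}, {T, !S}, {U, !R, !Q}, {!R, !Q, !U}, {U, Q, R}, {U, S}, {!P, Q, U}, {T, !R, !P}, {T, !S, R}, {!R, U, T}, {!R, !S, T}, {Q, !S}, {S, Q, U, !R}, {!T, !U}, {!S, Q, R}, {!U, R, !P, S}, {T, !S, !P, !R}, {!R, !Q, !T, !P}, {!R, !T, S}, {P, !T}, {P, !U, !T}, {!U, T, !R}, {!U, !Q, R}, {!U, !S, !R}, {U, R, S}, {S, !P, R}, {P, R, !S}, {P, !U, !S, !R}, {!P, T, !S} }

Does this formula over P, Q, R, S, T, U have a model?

Case T = false:
(!S) alone gives S = false.
(U) alone gives U = true.
(!R) alone gives R = false.
(!P) alone gives P = false.
(!Q) alone gives Q = false.
Every clause now holds.
A satisfying assignment: P=false; Q=false; R=false; S=false; T=false; U=true.

Yes, satisfiable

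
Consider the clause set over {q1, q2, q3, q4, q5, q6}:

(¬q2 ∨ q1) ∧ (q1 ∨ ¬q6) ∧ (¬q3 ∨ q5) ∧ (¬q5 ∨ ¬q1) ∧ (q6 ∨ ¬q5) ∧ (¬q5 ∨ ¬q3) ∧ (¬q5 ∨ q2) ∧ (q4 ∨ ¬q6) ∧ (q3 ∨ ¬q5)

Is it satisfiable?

Yes, satisfiable

Suppose q2 = False.
Unit clause (¬q5) forces q5 = False.
Unit clause (¬q3) forces q3 = False.
Suppose q1 = True.
Suppose q4 = True.
All clauses hold; q6 can take either value.
A satisfying assignment: q1 ↦ True, q2 ↦ False, q3 ↦ False, q4 ↦ True, q5 ↦ False, q6 ↦ True.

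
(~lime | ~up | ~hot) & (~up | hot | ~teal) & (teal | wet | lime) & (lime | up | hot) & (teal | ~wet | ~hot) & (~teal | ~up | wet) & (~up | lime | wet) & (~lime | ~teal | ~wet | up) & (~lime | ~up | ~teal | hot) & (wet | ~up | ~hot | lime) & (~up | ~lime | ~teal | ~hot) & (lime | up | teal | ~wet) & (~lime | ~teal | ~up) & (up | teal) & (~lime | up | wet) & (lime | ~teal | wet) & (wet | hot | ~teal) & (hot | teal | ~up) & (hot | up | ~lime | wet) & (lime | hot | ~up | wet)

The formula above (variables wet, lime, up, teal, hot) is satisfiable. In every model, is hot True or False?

Suppose hot = 0.
Try up = 0.
From the singleton clause (lime), lime = 1.
From the singleton clause (teal), teal = 1.
From the singleton clause (~wet), wet = 0.
But (wet) is also a unit clause — contradiction.
That branch fails; take up = 1 instead.
From the singleton clause (~teal), teal = 0.
But (teal) is also a unit clause — contradiction.
Both values of up lead to a conflict.
So every satisfying assignment has hot = True.

True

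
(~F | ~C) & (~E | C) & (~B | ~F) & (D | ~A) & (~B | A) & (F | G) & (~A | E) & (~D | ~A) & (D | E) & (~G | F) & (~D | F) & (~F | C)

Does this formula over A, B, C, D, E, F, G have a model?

Try F = 0.
(G) alone gives G = 1.
But (~G) is also a unit clause — contradiction.
So F must be the other value — set F = 1.
(~C) alone gives C = 0.
But (C) is also a unit clause — contradiction.
Both values of F lead to a conflict.
No assignment satisfies every clause.

No, unsatisfiable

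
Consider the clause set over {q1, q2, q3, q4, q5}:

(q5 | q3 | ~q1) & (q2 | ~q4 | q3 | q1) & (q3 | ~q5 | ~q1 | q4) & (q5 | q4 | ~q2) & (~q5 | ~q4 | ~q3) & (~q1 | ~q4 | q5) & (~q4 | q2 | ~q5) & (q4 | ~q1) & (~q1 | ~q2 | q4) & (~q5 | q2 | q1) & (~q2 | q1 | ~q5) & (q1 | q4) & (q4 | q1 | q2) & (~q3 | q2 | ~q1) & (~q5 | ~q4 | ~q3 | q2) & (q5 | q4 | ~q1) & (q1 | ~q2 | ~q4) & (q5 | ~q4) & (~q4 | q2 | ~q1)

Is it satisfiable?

Branch on q4: set q4 = 1.
Unit clause (q5) forces q5 = 1.
Unit clause (~q3) forces q3 = 0.
Unit clause (q2) forces q2 = 1.
Unit clause (q1) forces q1 = 1.
Every clause now holds.
A satisfying assignment: q1=1; q2=1; q3=0; q4=1; q5=1.

Satisfiable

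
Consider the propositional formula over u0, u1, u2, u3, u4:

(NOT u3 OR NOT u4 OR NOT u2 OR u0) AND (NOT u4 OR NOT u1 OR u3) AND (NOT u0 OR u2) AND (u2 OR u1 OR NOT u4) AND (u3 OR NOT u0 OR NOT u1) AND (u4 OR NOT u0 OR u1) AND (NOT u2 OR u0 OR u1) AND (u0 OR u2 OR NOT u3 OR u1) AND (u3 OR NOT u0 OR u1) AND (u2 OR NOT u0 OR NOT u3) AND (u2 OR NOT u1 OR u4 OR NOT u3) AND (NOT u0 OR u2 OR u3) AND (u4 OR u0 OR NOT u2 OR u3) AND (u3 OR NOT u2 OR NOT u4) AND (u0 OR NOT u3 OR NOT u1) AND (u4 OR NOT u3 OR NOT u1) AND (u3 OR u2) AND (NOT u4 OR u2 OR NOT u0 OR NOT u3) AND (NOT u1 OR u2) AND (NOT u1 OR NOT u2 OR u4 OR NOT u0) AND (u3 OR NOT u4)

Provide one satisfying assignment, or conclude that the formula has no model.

Branch on u0: set u0 = true.
From the singleton clause (u2), u2 = true.
Branch on u3: set u3 = true.
Branch on u4: set u4 = true.
Every clause is now satisfied; u1 is unconstrained.

u0=true; u1=false; u2=true; u3=true; u4=true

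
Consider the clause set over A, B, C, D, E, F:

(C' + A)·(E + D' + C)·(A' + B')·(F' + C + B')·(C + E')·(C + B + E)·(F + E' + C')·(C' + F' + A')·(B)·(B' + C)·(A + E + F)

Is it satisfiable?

Unit clause (B) forces B = 1.
Unit clause (A') forces A = 0.
Unit clause (C') forces C = 0.
But (C) is also a unit clause — contradiction.
No assignment satisfies every clause.

No, unsatisfiable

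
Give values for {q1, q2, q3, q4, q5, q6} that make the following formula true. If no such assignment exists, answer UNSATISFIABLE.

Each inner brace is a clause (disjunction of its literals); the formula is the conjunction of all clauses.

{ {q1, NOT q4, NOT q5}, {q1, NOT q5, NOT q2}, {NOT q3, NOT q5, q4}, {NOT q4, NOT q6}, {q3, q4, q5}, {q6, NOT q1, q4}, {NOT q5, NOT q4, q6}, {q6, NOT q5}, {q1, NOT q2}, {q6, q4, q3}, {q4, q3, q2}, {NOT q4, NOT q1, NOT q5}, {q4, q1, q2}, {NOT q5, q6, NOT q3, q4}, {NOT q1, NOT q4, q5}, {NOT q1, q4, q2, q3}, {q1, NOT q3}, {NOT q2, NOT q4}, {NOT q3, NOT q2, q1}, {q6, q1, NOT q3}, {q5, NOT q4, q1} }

q1 ↦ true, q2 ↦ false, q3 ↦ true, q4 ↦ false, q5 ↦ false, q6 ↦ true

Case q4 = false:
Case q3 = true:
From the singleton clause (NOT q5), q5 = false.
From the singleton clause (q1), q1 = true.
From the singleton clause (q6), q6 = true.
All clauses hold; q2 can take either value.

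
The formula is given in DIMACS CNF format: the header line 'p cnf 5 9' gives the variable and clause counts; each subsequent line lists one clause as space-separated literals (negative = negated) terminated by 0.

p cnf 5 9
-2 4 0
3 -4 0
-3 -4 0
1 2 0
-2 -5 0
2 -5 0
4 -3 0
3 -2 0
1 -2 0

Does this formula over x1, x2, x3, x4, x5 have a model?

Try x2 = False.
Unit clause (x1) forces x1 = True.
Unit clause (¬x5) forces x5 = False.
Try x3 = False.
Unit clause (¬x4) forces x4 = False.
Every clause now holds.
A satisfying assignment: x1: True, x2: False, x3: False, x4: False, x5: False.

Satisfiable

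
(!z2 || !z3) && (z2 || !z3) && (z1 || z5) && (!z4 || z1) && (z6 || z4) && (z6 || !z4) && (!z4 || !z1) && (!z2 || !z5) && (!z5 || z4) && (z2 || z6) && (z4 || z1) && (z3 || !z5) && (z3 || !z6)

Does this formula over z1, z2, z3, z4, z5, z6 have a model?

Branch on z2: set z2 = false.
The clause (!z3) is unit, so z3 = false.
The clause (z6) is unit, so z6 = true.
Now (!z6) is unsatisfied and unit — conflict.
Undo z2 and try z2 = true.
The clause (!z3) is unit, so z3 = false.
The clause (!z5) is unit, so z5 = false.
The clause (z1) is unit, so z1 = true.
The clause (!z4) is unit, so z4 = false.
The clause (z6) is unit, so z6 = true.
Now (!z6) is unsatisfied and unit — conflict.
Neither z2 = true nor z2 = false works.
No assignment satisfies every clause.

Unsatisfiable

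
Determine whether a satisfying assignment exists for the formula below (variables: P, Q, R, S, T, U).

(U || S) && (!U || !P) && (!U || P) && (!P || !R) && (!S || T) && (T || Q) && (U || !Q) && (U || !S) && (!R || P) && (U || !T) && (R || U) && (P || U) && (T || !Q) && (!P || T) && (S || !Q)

Suppose U = true.
(!P) alone gives P = false.
That conflicts with the unit clause (P).
Backtrack on U: now try U = false.
(S) alone gives S = true.
That conflicts with the unit clause (!S).
Both values of U lead to a conflict.
No assignment satisfies every clause.

Unsatisfiable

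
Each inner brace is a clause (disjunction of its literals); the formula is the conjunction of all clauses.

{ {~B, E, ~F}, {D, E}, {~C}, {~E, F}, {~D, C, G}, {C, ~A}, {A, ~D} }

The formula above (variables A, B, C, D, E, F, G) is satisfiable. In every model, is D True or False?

False

Suppose D = 1.
Unit clause (~C) forces C = 0.
Unit clause (G) forces G = 1.
Unit clause (~A) forces A = 0.
But (A) is also a unit clause — contradiction.
So every satisfying assignment has D = False.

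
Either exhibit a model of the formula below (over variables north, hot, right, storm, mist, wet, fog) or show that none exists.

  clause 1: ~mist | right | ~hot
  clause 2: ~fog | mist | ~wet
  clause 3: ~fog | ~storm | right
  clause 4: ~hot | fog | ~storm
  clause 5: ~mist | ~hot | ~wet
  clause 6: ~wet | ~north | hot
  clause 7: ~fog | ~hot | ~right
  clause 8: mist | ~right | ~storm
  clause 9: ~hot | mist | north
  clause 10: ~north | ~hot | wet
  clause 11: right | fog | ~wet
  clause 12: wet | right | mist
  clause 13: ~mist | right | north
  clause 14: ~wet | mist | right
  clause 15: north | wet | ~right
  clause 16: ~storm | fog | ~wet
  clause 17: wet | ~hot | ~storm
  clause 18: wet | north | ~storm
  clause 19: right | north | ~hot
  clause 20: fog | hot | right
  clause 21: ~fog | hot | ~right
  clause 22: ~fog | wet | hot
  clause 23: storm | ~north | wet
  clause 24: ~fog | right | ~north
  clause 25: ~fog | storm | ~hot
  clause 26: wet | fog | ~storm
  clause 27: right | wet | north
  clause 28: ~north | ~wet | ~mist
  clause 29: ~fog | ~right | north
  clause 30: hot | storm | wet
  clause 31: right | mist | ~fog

Branch on mist: set mist = 1.
Branch on right: set right = 1.
Branch on hot: set hot = 0.
From the singleton clause (~fog), fog = 0.
Branch on wet: set wet = 1.
From the singleton clause (~north), north = 0.
From the singleton clause (~storm), storm = 0.
All clauses are satisfied.

north=0,  hot=0,  right=1,  storm=0,  mist=1,  wet=1,  fog=0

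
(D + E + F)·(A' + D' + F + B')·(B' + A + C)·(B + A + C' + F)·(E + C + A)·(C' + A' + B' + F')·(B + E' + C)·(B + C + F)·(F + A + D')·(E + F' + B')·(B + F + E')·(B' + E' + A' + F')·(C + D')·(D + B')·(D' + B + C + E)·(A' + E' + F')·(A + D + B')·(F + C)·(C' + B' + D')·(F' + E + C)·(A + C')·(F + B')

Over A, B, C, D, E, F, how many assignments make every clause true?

There are 2^6 = 64 truth assignments over (A, B, C, D, E, F).
Split on C. With C = 1, the clauses containing C are satisfied and C' drops from the rest; 3 of the 2^5 = 32 assignments to the other variables satisfy what remains.
With C = 0, by the same count on the reduced clause set, 0 assignments work.
Total: 3 + 0 = 3.

3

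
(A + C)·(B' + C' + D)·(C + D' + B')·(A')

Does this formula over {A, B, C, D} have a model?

The clause (A') is unit, so A = 0.
The clause (C) is unit, so C = 1.
Try B = 1.
The clause (D) is unit, so D = 1.
This assignment satisfies each clause.
A satisfying assignment: A: 0, B: 1, C: 1, D: 1.

Satisfiable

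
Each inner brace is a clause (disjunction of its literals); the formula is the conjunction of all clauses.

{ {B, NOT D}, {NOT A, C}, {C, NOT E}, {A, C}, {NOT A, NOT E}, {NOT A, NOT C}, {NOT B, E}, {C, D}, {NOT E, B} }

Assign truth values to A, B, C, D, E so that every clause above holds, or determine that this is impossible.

A=false, B=false, C=true, D=false, E=false

Case B = false:
(NOT D) alone gives D = false.
(C) alone gives C = true.
(NOT A) alone gives A = false.
(NOT E) alone gives E = false.
Every clause now holds.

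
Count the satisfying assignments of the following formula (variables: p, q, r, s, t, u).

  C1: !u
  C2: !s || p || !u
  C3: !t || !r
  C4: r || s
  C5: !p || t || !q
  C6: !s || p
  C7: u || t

2

There are 2^6 = 64 truth assignments over (p, q, r, s, t, u).
Split on s. With s = true, the clauses containing s are satisfied and !s drops from the rest; 2 of the 2^5 = 32 assignments to the other variables satisfy what remains.
With s = false, by the same count on the reduced clause set, 0 assignments work.
(One model: p=T, q=F, r=F, s=T, t=T, u=F.)
Total: 2 + 0 = 2.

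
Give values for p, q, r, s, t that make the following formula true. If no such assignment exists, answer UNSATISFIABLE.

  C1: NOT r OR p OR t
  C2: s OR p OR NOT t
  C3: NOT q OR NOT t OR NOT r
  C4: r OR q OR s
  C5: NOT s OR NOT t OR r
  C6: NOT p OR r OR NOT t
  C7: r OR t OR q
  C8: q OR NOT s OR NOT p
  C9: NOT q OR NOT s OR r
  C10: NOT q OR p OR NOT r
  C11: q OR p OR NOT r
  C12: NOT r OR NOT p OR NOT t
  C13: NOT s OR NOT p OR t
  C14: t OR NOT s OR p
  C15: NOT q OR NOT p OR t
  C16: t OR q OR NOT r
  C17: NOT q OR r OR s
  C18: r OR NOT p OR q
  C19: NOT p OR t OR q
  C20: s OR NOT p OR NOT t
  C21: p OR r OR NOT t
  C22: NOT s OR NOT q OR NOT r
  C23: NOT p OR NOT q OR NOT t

UNSATISFIABLE

Case r = false:
Case q = true:
Unit clause (NOT s) forces s = false.
That conflicts with the unit clause (s).
Backtrack on q: now try q = false.
Unit clause (s) forces s = true.
Unit clause (NOT t) forces t = false.
That conflicts with the unit clause (t).
Both values of q lead to a conflict.
Backtrack on r: now try r = true.
Case p = true:
Unit clause (NOT t) forces t = false.
Unit clause (NOT s) forces s = false.
Unit clause (NOT q) forces q = false.
That conflicts with the unit clause (q).
Backtrack on p: now try p = false.
Unit clause (t) forces t = true.
Unit clause (s) forces s = true.
Unit clause (NOT q) forces q = false.
That conflicts with the unit clause (q).
Both values of p lead to a conflict.
Both values of r lead to a conflict.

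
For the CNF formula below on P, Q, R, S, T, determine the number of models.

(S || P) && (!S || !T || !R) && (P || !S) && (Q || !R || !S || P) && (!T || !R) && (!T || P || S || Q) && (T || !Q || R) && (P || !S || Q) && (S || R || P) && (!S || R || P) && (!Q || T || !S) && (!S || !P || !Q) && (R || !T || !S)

There are 2^5 = 32 truth assignments over (P, Q, R, S, T).
Split on S. With S = true, the clauses containing S are satisfied and !S drops from the rest; 2 of the 2^4 = 16 assignments to the other variables satisfy what remains.
With S = false, by the same count on the reduced clause set, 5 assignments work.
Total: 2 + 5 = 7.

7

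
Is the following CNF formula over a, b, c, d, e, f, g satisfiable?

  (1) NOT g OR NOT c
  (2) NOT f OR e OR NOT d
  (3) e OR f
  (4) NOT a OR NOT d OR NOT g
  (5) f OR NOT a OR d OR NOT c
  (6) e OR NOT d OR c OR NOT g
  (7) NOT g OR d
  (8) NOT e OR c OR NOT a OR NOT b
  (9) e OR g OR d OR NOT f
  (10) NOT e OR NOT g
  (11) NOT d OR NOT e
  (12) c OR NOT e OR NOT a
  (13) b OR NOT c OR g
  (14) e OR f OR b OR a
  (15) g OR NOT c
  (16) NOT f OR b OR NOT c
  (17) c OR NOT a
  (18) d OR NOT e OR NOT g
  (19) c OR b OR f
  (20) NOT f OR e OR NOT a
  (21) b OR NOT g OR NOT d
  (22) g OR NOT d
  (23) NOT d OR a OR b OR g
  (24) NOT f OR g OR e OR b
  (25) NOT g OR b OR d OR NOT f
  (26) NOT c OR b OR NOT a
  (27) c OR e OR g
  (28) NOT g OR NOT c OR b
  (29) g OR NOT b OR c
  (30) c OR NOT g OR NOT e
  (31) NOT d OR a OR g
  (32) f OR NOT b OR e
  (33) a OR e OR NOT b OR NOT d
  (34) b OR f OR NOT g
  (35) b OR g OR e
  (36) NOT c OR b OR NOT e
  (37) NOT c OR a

Satisfiable

Branch on g: set g = false.
Unit clause (NOT c) forces c = false.
Unit clause (NOT a) forces a = false.
Unit clause (NOT d) forces d = false.
Unit clause (e) forces e = true.
Unit clause (NOT b) forces b = false.
Unit clause (f) forces f = true.
This assignment satisfies each clause.
A satisfying assignment: a ↦ false, b ↦ false, c ↦ false, d ↦ false, e ↦ true, f ↦ true, g ↦ false.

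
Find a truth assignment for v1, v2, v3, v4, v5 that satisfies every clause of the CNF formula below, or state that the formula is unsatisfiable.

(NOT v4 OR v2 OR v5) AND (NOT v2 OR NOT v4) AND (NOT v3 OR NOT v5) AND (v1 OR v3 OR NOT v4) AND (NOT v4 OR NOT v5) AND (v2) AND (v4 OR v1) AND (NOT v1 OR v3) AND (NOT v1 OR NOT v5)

From the singleton clause (v2), v2 = true.
From the singleton clause (NOT v4), v4 = false.
From the singleton clause (v1), v1 = true.
From the singleton clause (v3), v3 = true.
From the singleton clause (NOT v5), v5 = false.
Every clause now holds.

v1: true; v2: true; v3: true; v4: false; v5: false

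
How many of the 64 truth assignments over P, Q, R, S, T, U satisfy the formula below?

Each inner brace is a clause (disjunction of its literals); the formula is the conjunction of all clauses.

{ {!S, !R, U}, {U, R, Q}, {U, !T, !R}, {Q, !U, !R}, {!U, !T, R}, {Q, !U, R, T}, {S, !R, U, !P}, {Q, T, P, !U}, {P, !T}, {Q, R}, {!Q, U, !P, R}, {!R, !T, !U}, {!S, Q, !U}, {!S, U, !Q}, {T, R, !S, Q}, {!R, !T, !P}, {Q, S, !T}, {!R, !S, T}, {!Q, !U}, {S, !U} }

3

There are 2^6 = 64 truth assignments over (P, Q, R, S, T, U).
Split on U. With U = true, the clauses containing U are satisfied and !U drops from the rest; 0 of the 2^5 = 32 assignments to the other variables satisfy what remains.
With U = false, by the same count on the reduced clause set, 3 assignments work.
(One model: P=F, Q=F, R=T, S=F, T=F, U=F.)
Total: 0 + 3 = 3.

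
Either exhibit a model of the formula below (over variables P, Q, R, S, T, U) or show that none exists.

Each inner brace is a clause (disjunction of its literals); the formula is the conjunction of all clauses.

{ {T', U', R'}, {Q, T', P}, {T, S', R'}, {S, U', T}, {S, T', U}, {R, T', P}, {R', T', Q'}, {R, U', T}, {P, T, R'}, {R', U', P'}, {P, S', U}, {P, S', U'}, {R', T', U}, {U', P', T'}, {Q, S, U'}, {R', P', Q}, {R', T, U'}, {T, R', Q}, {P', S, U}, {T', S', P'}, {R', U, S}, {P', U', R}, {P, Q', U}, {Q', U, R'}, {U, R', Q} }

P=0, Q=0, R=0, S=0, T=0, U=0

Case T = 0:
Case S = 0:
(U') alone gives U = 0.
(P') alone gives P = 0.
(R') alone gives R = 0.
(Q') alone gives Q = 0.
This assignment satisfies each clause.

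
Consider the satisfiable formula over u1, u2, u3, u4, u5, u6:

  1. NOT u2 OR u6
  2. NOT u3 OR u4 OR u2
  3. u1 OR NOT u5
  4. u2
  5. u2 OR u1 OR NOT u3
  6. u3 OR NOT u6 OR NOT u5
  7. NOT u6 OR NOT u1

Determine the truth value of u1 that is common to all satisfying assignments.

False

Suppose u1 = true.
Unit clause (u2) forces u2 = true.
Unit clause (u6) forces u6 = true.
That conflicts with the unit clause (NOT u6).
So every satisfying assignment has u1 = False.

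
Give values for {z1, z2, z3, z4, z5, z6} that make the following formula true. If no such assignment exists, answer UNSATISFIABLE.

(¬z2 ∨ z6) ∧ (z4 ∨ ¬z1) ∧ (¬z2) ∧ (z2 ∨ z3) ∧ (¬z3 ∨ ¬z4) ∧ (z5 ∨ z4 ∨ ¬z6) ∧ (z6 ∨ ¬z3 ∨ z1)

Unit clause (¬z2) forces z2 = False.
Unit clause (z3) forces z3 = True.
Unit clause (¬z4) forces z4 = False.
Unit clause (¬z1) forces z1 = False.
Unit clause (z6) forces z6 = True.
Unit clause (z5) forces z5 = True.
This assignment satisfies each clause.

z1 ↦ False; z2 ↦ False; z3 ↦ True; z4 ↦ False; z5 ↦ True; z6 ↦ True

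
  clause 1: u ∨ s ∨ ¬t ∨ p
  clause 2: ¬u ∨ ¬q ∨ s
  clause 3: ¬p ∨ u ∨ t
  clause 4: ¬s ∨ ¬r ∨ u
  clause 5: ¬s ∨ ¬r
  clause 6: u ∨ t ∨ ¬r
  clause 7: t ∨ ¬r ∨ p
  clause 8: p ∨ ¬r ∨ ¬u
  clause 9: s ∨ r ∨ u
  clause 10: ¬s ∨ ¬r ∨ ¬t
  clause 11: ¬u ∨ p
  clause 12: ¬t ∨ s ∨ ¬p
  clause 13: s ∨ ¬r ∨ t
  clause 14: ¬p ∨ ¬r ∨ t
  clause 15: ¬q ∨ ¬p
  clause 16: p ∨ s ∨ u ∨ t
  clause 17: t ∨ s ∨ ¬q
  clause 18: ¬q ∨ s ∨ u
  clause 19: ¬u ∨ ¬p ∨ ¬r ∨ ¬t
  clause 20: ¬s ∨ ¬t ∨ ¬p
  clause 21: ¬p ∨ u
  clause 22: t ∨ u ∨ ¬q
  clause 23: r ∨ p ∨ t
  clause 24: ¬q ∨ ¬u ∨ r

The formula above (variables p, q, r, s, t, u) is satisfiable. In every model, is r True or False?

False

Suppose r = True.
(¬s) alone gives s = False.
(t) alone gives t = True.
(¬p) alone gives p = False.
(u) alone gives u = True.
But (¬u) is also a unit clause — contradiction.
So every satisfying assignment has r = False.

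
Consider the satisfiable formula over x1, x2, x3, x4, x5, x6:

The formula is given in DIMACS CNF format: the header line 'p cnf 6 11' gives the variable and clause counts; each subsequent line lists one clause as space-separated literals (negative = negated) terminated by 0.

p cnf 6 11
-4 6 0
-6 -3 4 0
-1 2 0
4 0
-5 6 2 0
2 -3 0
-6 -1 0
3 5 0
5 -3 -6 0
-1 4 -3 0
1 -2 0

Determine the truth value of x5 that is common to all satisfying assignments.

Suppose x5 = False.
The clause (x4) is unit, so x4 = True.
The clause (x6) is unit, so x6 = True.
The clause (¬x1) is unit, so x1 = False.
The clause (x3) is unit, so x3 = True.
But (¬x3) is also a unit clause — contradiction.
So every satisfying assignment has x5 = True.

True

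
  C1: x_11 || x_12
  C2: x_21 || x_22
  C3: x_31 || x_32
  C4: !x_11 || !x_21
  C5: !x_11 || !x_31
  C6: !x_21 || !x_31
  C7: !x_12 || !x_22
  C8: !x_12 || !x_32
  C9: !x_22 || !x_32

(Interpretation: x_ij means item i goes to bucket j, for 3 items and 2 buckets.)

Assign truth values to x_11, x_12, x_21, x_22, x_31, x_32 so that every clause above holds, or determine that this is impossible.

UNSATISFIABLE

Case x_11 = true:
The clause (!x_21) is unit, so x_21 = false.
The clause (x_22) is unit, so x_22 = true.
The clause (!x_31) is unit, so x_31 = false.
The clause (x_32) is unit, so x_32 = true.
But (!x_32) is also a unit clause — contradiction.
Backtrack on x_11: now try x_11 = false.
The clause (x_12) is unit, so x_12 = true.
The clause (!x_22) is unit, so x_22 = false.
The clause (x_21) is unit, so x_21 = true.
The clause (!x_31) is unit, so x_31 = false.
The clause (x_32) is unit, so x_32 = true.
But (!x_32) is also a unit clause — contradiction.
Both values of x_11 lead to a conflict.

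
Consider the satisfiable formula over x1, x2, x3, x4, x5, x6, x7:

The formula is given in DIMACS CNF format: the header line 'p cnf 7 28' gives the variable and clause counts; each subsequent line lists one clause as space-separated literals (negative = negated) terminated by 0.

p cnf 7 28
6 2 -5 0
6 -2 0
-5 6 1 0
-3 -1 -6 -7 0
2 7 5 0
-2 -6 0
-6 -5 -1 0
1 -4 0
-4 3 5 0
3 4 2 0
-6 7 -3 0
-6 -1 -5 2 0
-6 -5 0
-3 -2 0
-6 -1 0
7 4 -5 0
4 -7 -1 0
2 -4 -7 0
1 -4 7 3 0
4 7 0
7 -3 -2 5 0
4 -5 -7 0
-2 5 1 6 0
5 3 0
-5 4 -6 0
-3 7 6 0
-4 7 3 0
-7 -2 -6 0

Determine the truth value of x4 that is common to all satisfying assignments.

Suppose x4 = True.
(x1) alone gives x1 = True.
(¬x6) alone gives x6 = False.
(¬x2) alone gives x2 = False.
(¬x5) alone gives x5 = False.
(x7) alone gives x7 = True.
Now (¬x7) is unsatisfied and unit — conflict.
So every satisfying assignment has x4 = False.

False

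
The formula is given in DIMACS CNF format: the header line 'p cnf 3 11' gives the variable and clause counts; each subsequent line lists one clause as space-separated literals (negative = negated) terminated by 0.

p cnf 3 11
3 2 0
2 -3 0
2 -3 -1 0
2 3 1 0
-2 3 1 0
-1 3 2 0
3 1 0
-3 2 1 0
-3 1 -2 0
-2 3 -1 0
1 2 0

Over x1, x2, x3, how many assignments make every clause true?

There are 2^3 = 8 truth assignments over (x1, x2, x3).
Split on x2. With x2 = True, the clauses containing x2 are satisfied and ¬x2 drops from the rest; 1 of the 2^2 = 4 assignments to the other variables satisfy what remains.
With x2 = False, by the same count on the reduced clause set, 0 assignments work.
Total: 1 + 0 = 1.

1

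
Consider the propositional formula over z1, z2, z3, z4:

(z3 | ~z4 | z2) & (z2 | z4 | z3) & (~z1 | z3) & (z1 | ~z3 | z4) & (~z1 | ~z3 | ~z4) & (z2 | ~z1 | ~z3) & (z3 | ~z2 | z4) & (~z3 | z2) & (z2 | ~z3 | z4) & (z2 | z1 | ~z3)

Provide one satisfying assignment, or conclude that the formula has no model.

Try z1 = 0.
Try z3 = 1.
Unit clause (z4) forces z4 = 1.
Unit clause (z2) forces z2 = 1.
Every clause now holds.

z1=0; z2=1; z3=1; z4=1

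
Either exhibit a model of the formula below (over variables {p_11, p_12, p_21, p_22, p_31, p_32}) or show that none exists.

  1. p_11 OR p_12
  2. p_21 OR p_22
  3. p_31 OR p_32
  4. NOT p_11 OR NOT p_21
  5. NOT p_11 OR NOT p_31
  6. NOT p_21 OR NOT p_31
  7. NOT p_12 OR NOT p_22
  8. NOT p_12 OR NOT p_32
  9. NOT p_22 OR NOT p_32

UNSATISFIABLE

Suppose p_11 = true.
(NOT p_21) alone gives p_21 = false.
(p_22) alone gives p_22 = true.
(NOT p_31) alone gives p_31 = false.
(p_32) alone gives p_32 = true.
But (NOT p_32) is also a unit clause — contradiction.
Undo p_11 and try p_11 = false.
(p_12) alone gives p_12 = true.
(NOT p_22) alone gives p_22 = false.
(p_21) alone gives p_21 = true.
(NOT p_31) alone gives p_31 = false.
(p_32) alone gives p_32 = true.
But (NOT p_32) is also a unit clause — contradiction.
Both values of p_11 lead to a conflict.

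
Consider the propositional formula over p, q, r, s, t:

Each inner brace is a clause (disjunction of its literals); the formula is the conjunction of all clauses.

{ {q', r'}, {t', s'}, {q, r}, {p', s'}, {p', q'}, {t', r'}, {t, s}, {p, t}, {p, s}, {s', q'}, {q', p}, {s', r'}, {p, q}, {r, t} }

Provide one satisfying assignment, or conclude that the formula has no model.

Suppose q = 0.
Unit clause (r) forces r = 1.
Unit clause (t') forces t = 0.
Unit clause (s) forces s = 1.
That conflicts with the unit clause (s').
Backtrack on q: now try q = 1.
Unit clause (r') forces r = 0.
Unit clause (p') forces p = 0.
That conflicts with the unit clause (p).
Both values of q lead to a conflict.

UNSATISFIABLE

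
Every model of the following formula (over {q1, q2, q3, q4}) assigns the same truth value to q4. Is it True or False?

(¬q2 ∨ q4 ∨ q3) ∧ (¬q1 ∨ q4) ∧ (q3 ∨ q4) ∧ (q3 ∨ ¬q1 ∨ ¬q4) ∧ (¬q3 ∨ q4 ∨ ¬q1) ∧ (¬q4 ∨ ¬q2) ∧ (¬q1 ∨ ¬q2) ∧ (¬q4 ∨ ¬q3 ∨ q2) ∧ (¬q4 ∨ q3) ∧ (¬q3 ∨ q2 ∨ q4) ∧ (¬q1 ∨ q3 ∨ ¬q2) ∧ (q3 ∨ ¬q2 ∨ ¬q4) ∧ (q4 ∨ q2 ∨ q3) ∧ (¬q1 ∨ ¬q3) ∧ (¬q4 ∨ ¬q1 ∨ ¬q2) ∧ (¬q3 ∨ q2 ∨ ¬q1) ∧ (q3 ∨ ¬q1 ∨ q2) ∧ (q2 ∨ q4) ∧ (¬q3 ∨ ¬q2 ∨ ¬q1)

False

Suppose q4 = True.
From the singleton clause (¬q2), q2 = False.
From the singleton clause (¬q3), q3 = False.
That conflicts with the unit clause (q3).
So every satisfying assignment has q4 = False.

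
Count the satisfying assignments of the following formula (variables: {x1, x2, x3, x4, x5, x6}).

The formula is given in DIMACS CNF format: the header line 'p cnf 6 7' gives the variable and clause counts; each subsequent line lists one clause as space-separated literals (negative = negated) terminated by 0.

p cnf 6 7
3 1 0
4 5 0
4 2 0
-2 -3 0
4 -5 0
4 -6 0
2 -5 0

There are 2^6 = 64 truth assignments over (x1, x2, x3, x4, x5, x6).
Split on x1. With x1 = True, the clauses containing x1 are satisfied and ¬x1 drops from the rest; 8 of the 2^5 = 32 assignments to the other variables satisfy what remains.
With x1 = False, by the same count on the reduced clause set, 2 assignments work.
Total: 8 + 2 = 10.

10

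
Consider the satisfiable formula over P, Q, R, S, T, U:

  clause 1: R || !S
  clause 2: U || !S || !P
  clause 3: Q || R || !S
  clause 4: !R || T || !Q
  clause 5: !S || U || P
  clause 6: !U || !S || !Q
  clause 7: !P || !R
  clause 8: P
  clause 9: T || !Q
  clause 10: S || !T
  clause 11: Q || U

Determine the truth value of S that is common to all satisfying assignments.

Suppose S = true.
(R) alone gives R = true.
(!P) alone gives P = false.
But (P) is also a unit clause — contradiction.
So every satisfying assignment has S = False.

False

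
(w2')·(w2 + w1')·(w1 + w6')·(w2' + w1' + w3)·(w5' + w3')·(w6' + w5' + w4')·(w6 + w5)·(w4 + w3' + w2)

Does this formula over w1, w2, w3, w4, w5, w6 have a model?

Yes

The clause (w2') is unit, so w2 = 0.
The clause (w1') is unit, so w1 = 0.
The clause (w6') is unit, so w6 = 0.
The clause (w5) is unit, so w5 = 1.
The clause (w3') is unit, so w3 = 0.
Every clause is now satisfied; w4 is unconstrained.
A satisfying assignment: w1=0,  w2=0,  w3=0,  w4=1,  w5=1,  w6=0.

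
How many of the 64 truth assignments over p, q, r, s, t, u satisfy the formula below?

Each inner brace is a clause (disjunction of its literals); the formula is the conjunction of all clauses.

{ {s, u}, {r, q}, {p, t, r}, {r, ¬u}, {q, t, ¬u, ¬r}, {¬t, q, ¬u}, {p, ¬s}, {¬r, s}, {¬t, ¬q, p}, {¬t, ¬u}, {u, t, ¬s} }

There are 2^6 = 64 truth assignments over (p, q, r, s, t, u).
Split on s. With s = True, the clauses containing s are satisfied and ¬s drops from the rest; 4 of the 2^5 = 32 assignments to the other variables satisfy what remains.
With s = False, by the same count on the reduced clause set, 0 assignments work.
Total: 4 + 0 = 4.

4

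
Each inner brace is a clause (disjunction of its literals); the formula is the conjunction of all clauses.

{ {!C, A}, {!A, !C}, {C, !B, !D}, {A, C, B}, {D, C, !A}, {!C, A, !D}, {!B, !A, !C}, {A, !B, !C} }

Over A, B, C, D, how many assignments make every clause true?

2

There are 2^4 = 16 truth assignments over (A, B, C, D).
Split on D. With D = true, the clauses containing D are satisfied and !D drops from the rest; 1 of the 2^3 = 8 assignments to the other variables satisfy what remains.
With D = false, by the same count on the reduced clause set, 1 assignment works.
(One model: A=F, B=T, C=F, D=F.)
Total: 1 + 1 = 2.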